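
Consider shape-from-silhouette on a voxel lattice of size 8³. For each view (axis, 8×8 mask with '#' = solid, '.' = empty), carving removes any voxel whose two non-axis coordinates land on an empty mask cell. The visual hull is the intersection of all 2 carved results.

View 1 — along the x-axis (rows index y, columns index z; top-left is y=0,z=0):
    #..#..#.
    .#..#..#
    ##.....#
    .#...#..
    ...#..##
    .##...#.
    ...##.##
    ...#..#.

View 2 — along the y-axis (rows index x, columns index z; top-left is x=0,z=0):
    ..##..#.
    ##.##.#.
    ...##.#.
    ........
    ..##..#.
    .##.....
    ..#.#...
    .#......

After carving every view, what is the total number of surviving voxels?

full grid |V| = 512
[1] x-view keeps 23 columns → grid now 184
[2] y-view keeps 19 columns → grid now 60

|visual hull| = 60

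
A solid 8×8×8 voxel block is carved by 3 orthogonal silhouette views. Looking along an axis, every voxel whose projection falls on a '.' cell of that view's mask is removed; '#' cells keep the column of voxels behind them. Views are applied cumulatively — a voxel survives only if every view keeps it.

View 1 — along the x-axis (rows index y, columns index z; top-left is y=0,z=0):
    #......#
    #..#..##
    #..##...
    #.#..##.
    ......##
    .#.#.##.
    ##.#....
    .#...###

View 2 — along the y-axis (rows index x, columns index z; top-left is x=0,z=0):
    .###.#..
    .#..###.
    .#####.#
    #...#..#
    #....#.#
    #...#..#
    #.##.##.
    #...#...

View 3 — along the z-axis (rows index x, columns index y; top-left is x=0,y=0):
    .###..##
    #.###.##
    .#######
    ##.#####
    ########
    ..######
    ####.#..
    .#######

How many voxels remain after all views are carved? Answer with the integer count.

start: 8×8×8 = 512 voxels
after view 1 [x-axis, 26 of 64 cells solid] → remaining = 208
after view 2 [y-axis, 30 of 64 cells solid] → remaining = 95
after view 3 [z-axis, 51 of 64 cells solid] → remaining = 75

remaining voxels: 75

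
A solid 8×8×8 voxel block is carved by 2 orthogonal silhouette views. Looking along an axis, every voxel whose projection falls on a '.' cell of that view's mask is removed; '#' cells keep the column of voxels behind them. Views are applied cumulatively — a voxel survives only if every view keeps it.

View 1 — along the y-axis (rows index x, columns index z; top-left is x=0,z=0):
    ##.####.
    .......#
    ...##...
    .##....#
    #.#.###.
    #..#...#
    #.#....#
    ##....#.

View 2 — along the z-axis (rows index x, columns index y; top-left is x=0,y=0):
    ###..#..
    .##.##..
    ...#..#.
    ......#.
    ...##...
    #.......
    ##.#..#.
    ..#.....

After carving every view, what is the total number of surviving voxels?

remaining voxels: 63

before carving: 512 voxels (8×8×8)
after view 1 [y-axis, 26 of 64 cells solid] → remaining = 208
after view 2 [z-axis, 19 of 64 cells solid] → remaining = 63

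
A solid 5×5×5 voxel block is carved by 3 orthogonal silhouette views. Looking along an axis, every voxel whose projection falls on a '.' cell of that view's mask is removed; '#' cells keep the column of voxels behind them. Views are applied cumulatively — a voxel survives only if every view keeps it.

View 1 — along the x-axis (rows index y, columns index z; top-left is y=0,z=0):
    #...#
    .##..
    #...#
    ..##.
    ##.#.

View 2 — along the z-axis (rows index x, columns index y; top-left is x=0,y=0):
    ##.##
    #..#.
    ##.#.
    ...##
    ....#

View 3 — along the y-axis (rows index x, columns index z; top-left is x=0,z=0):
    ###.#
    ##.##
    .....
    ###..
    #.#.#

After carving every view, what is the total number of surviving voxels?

14 voxels

start: 5×5×5 = 125 voxels
[1] x-view keeps 11 columns → grid now 55
[2] z-view keeps 12 columns → grid now 27
[3] y-view keeps 14 columns → grid now 14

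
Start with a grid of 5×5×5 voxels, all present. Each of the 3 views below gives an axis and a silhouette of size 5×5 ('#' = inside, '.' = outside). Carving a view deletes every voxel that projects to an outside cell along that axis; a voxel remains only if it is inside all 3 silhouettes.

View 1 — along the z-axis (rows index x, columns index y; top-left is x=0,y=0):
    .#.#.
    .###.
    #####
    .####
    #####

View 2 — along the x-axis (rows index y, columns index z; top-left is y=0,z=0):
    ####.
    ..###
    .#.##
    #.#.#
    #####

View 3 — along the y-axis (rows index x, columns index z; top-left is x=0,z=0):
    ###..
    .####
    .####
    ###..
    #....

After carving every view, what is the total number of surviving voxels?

remaining voxels: 36

start: 5×5×5 = 125 voxels
after view 1 [z-axis, 19 of 25 cells solid] → remaining = 95
after view 2 [x-axis, 18 of 25 cells solid] → remaining = 65
after view 3 [y-axis, 15 of 25 cells solid] → remaining = 36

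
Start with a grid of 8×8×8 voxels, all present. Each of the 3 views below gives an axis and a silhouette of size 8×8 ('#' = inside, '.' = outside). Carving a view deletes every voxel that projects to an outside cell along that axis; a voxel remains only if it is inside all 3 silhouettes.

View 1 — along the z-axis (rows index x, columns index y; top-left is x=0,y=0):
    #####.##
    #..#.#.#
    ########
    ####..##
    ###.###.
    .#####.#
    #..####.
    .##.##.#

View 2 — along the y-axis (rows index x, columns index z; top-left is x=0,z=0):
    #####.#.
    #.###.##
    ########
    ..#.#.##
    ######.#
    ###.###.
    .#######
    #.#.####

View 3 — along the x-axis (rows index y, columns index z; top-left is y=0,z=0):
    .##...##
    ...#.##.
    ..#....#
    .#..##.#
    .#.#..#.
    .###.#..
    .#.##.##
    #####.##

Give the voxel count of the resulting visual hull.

full grid |V| = 512
after view 1 [z-axis, 47 of 64 cells solid] → remaining = 376
after view 2 [y-axis, 50 of 64 cells solid] → remaining = 297
after view 3 [x-axis, 32 of 64 cells solid] → remaining = 146

remaining voxels: 146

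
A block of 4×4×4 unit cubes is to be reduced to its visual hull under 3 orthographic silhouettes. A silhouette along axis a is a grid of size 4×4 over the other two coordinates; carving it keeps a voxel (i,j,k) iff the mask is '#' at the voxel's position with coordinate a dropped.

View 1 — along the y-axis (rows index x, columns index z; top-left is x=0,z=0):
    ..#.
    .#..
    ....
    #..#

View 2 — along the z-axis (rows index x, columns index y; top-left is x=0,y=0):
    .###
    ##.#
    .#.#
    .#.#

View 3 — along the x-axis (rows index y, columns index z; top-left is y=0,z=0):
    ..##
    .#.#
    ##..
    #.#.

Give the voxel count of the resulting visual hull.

full grid |V| = 64
carve view 1 (along y, XZ-mask fill 4/16): 16 voxels remain
carve view 2 (along z, XY-mask fill 10/16): 10 voxels remain
carve view 3 (along x, YZ-mask fill 8/16): 4 voxels remain

|visual hull| = 4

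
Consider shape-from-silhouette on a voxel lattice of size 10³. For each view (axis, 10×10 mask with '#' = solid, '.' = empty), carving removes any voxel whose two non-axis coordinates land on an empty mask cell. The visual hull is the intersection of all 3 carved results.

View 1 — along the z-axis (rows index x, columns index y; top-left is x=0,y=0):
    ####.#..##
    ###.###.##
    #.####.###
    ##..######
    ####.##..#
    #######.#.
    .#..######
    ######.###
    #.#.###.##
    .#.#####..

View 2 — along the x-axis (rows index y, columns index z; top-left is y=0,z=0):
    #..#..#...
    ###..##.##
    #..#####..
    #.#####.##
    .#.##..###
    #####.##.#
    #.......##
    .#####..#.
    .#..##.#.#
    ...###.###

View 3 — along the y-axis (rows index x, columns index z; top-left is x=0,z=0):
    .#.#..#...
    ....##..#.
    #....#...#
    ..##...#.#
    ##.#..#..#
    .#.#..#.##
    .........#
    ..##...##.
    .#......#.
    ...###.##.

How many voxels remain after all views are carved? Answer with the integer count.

before carving: 1000 voxels (10×10×10)
step 1: project along z, AND mask (75/100) → |grid| = 750
step 2: project along x, AND mask (58/100) → |grid| = 437
step 3: project along y, AND mask (35/100) → |grid| = 156

156 voxels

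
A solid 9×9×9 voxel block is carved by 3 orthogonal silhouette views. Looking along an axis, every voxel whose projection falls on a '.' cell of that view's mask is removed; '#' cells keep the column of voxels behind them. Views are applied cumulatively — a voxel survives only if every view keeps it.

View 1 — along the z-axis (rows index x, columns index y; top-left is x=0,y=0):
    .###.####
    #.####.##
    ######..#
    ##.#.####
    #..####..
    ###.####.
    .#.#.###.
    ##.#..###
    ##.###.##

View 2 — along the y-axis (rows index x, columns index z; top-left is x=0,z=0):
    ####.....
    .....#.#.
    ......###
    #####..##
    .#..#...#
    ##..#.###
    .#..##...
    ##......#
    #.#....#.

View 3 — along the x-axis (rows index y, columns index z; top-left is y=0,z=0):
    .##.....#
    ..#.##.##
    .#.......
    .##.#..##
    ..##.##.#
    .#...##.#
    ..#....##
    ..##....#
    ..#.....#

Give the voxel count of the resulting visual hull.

start: 9×9×9 = 729 voxels
step 1: project along z, AND mask (58/81) → |grid| = 522
step 2: project along y, AND mask (34/81) → |grid| = 223
step 3: project along x, AND mask (31/81) → |grid| = 89

voxel count = 89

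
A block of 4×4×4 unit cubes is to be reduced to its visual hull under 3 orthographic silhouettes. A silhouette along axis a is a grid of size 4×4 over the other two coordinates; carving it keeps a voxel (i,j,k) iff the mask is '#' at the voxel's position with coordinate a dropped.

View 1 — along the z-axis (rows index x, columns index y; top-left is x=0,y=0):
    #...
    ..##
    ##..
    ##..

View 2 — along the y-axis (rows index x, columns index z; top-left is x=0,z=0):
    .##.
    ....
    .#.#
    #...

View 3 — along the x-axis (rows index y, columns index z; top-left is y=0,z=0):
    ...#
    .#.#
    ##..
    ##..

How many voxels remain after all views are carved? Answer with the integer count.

before carving: 64 voxels (4×4×4)
V1 z: intersect with XY mask (7 set) -- 28 left
V2 y: intersect with XZ mask (5 set) -- 8 left
V3 x: intersect with YZ mask (7 set) -- 3 left

remaining voxels: 3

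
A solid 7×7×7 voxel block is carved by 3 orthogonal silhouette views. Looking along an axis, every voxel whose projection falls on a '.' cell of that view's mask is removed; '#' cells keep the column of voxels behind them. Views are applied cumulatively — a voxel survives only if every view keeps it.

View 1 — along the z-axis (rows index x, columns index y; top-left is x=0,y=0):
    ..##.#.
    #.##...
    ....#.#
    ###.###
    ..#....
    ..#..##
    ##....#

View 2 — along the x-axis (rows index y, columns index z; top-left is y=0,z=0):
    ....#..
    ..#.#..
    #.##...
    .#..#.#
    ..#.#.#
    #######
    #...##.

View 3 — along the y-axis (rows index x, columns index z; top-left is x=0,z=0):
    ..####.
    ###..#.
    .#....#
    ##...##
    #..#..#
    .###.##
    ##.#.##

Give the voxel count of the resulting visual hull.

|visual hull| = 31

full grid |V| = 343
carve view 1 (along z, XY-mask fill 21/49): 147 voxels remain
carve view 2 (along x, YZ-mask fill 22/49): 67 voxels remain
carve view 3 (along y, XZ-mask fill 27/49): 31 voxels remain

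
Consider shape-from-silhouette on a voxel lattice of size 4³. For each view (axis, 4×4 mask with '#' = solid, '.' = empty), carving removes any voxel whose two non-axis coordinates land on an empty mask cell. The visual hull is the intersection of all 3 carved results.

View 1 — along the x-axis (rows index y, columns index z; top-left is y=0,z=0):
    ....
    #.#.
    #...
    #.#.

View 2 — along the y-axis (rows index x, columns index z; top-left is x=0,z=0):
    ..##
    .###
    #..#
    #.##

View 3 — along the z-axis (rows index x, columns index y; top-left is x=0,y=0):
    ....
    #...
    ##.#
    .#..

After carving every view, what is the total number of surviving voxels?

full grid |V| = 64
carve view 1 (along x, YZ-mask fill 5/16): 20 voxels remain
carve view 2 (along y, XZ-mask fill 10/16): 12 voxels remain
carve view 3 (along z, XY-mask fill 5/16): 4 voxels remain

voxel count = 4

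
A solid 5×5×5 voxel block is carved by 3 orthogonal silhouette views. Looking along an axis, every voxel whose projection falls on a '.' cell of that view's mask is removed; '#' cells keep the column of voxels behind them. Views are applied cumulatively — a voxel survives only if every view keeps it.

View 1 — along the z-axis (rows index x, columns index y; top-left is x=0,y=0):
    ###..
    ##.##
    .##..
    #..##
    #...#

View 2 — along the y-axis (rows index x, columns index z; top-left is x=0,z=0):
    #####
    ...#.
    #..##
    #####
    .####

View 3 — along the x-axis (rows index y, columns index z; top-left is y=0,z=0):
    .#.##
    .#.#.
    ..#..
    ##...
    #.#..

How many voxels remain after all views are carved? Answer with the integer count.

initial block: 5^3 = 125
step 1: project along z, AND mask (14/25) → |grid| = 70
step 2: project along y, AND mask (18/25) → |grid| = 48
step 3: project along x, AND mask (10/25) → |grid| = 20

|visual hull| = 20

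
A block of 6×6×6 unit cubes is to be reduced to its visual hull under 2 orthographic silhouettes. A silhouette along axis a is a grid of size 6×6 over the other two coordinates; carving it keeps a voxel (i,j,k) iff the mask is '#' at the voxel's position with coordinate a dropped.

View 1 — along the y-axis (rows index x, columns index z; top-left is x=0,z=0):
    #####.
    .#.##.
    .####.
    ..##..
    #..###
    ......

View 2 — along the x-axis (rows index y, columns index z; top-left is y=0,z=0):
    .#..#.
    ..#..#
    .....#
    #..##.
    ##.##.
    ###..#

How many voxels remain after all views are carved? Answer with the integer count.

initial block: 6^3 = 216
[1] y-view keeps 18 columns → grid now 108
[2] x-view keeps 16 columns → grid now 46

46 voxels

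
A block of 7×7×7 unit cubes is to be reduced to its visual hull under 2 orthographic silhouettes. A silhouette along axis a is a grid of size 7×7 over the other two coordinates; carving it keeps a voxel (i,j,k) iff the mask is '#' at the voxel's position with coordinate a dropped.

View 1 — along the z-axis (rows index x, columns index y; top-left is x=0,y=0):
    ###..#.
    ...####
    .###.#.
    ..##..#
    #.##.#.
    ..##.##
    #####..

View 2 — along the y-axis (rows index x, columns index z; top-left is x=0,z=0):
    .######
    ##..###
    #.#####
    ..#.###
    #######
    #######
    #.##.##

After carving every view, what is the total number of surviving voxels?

161 voxels

initial block: 7^3 = 343
carve view 1 (along z, XY-mask fill 28/49): 196 voxels remain
carve view 2 (along y, XZ-mask fill 40/49): 161 voxels remain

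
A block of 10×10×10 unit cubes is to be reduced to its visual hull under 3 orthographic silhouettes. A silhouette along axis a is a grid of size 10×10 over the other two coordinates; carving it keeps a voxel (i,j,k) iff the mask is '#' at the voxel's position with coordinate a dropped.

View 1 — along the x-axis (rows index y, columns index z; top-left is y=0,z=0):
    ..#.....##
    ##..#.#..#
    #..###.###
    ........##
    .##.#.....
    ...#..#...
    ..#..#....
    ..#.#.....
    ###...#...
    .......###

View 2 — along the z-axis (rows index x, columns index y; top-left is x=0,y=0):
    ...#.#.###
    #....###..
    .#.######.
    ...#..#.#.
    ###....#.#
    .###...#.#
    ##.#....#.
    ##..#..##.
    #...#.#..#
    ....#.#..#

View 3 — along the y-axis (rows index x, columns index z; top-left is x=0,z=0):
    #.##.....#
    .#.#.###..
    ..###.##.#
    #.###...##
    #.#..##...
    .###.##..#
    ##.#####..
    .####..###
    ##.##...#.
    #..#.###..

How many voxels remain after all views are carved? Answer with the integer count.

initial block: 10^3 = 1000
V1 x: intersect with YZ mask (33 set) -- 330 left
V2 z: intersect with XY mask (45 set) -- 139 left
V3 y: intersect with XZ mask (55 set) -- 68 left

|visual hull| = 68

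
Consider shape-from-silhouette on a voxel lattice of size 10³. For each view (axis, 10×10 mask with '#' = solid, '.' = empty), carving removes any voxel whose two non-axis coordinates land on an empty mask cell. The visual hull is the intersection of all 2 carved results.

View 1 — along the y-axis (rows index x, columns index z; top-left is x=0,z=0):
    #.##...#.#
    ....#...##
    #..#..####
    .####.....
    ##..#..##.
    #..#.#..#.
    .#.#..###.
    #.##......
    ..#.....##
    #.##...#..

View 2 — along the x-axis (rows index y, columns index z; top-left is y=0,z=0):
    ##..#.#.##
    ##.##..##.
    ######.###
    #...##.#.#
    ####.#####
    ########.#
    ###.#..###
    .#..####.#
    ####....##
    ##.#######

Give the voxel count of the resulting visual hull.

before carving: 1000 voxels (10×10×10)
V1 y: intersect with XZ mask (42 set) -- 420 left
V2 x: intersect with YZ mask (72 set) -- 306 left

voxel count = 306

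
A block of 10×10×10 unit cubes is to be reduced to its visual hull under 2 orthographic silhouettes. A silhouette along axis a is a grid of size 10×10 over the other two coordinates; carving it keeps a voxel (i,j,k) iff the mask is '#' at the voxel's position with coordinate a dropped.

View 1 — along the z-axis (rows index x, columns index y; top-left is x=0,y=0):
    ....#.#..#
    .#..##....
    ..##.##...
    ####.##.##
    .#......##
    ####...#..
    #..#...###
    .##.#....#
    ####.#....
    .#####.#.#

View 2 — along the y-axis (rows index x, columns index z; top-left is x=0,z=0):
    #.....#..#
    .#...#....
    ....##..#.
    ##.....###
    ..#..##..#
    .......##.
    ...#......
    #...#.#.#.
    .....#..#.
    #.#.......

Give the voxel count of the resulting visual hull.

start: 10×10×10 = 1000 voxels
V1 z: intersect with XY mask (47 set) -- 470 left
V2 y: intersect with XZ mask (28 set) -- 134 left

voxel count = 134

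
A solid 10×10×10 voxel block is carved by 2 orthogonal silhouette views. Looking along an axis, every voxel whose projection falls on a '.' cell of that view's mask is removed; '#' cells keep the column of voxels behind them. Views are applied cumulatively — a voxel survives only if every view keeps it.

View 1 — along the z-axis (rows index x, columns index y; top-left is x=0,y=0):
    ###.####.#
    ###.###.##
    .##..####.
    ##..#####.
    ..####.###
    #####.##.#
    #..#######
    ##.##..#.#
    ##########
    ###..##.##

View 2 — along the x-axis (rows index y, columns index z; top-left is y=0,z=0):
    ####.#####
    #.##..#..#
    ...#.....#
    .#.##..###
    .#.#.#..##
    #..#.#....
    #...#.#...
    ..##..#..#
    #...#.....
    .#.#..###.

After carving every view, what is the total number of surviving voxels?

initial block: 10^3 = 1000
[1] z-view keeps 75 columns → grid now 750
[2] x-view keeps 44 columns → grid now 330

remaining voxels: 330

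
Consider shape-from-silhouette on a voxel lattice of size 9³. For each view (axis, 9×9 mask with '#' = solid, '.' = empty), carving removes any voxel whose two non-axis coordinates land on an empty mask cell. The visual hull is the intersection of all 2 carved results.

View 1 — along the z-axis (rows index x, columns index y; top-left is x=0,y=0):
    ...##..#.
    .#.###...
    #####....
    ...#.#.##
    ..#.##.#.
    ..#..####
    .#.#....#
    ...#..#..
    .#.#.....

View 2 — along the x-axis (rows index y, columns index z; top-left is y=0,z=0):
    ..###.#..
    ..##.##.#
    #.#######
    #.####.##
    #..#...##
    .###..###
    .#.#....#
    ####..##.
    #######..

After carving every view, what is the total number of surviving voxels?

188 voxels

initial block: 9^3 = 729
V1 z: intersect with XY mask (32 set) -- 288 left
V2 x: intersect with YZ mask (50 set) -- 188 left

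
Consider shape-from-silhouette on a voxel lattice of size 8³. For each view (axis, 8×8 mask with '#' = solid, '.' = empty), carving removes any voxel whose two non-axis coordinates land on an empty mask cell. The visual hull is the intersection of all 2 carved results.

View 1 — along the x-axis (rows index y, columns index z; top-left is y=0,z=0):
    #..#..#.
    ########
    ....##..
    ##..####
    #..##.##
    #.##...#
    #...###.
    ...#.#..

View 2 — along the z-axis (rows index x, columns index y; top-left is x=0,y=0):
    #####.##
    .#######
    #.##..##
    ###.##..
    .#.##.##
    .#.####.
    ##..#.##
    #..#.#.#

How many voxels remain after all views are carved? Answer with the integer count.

full grid |V| = 512
after view 1 [x-axis, 34 of 64 cells solid] → remaining = 272
after view 2 [z-axis, 43 of 64 cells solid] → remaining = 189

voxel count = 189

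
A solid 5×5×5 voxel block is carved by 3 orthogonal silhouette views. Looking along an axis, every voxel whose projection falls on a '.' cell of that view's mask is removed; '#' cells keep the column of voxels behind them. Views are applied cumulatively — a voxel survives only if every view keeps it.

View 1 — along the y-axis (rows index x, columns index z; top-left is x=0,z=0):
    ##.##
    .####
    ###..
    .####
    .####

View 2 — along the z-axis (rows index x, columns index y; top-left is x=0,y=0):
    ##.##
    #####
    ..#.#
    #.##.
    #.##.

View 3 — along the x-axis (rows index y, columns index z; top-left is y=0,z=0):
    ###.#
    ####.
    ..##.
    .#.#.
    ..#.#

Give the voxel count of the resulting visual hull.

full grid |V| = 125
step 1: project along y, AND mask (19/25) → |grid| = 95
step 2: project along z, AND mask (17/25) → |grid| = 66
step 3: project along x, AND mask (14/25) → |grid| = 37

remaining voxels: 37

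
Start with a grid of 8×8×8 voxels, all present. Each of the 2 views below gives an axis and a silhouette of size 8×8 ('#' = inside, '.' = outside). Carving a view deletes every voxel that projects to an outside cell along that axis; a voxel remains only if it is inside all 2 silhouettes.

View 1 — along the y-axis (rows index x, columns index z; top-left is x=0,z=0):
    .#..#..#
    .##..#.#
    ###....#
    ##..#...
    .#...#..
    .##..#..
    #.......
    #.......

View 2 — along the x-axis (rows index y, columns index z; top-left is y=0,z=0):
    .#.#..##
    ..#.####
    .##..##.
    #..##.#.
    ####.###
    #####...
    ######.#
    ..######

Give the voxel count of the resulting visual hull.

before carving: 512 voxels (8×8×8)
carve view 1 (along y, XZ-mask fill 21/64): 168 voxels remain
carve view 2 (along x, YZ-mask fill 42/64): 104 voxels remain

|visual hull| = 104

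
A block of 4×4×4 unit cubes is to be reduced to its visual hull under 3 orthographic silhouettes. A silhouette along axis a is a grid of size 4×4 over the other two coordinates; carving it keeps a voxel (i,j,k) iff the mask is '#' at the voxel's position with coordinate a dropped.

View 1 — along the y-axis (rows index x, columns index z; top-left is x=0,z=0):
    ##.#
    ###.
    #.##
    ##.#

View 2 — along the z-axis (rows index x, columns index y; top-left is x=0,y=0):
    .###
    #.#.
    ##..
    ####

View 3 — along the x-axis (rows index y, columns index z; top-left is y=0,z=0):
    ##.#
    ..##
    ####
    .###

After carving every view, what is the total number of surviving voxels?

voxel count = 24

initial block: 4^3 = 64
after view 1 [y-axis, 12 of 16 cells solid] → remaining = 48
after view 2 [z-axis, 11 of 16 cells solid] → remaining = 33
after view 3 [x-axis, 12 of 16 cells solid] → remaining = 24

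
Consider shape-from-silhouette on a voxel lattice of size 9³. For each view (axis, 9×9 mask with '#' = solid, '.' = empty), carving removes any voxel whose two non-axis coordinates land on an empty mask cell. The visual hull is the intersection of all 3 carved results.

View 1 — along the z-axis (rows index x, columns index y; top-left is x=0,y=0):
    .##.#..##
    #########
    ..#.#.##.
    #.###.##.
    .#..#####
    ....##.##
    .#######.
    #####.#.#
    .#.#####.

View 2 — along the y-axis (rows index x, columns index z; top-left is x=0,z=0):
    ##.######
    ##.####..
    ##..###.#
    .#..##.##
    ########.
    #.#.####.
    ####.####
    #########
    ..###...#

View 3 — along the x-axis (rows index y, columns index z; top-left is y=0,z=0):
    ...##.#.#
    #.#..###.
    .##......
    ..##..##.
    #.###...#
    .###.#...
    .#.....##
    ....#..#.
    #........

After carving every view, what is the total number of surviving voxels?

start: 9×9×9 = 729 voxels
after view 1 [z-axis, 54 of 81 cells solid] → remaining = 486
after view 2 [y-axis, 60 of 81 cells solid] → remaining = 363
after view 3 [x-axis, 30 of 81 cells solid] → remaining = 132

|visual hull| = 132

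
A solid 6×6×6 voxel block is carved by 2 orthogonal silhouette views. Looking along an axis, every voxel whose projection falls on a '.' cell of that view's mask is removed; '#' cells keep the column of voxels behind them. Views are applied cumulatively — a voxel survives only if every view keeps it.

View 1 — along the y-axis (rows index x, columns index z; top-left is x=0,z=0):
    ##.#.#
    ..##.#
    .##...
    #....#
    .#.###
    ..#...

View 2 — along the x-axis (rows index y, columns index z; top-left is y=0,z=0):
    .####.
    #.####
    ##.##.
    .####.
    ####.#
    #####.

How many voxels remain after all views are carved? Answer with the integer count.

69 voxels

start: 6×6×6 = 216 voxels
  1. axis=1 (XZ plane), |mask|=16  ⇒  voxels=96
  2. axis=0 (YZ plane), |mask|=27  ⇒  voxels=69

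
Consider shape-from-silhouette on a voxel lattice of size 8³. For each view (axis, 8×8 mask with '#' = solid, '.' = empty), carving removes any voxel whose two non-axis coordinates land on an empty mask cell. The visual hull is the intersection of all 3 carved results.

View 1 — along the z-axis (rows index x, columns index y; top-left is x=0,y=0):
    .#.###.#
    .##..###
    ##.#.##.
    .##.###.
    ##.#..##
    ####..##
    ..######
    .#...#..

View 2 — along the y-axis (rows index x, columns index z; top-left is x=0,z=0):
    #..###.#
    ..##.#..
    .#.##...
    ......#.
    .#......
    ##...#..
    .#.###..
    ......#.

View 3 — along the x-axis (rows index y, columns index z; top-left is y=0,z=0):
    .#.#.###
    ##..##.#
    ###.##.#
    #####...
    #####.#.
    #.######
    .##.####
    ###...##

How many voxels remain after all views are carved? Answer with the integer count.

voxel count = 76

start: 8×8×8 = 512 voxels
  1. axis=2 (XY plane), |mask|=39  ⇒  voxels=312
  2. axis=1 (XZ plane), |mask|=21  ⇒  voxels=109
  3. axis=0 (YZ plane), |mask|=45  ⇒  voxels=76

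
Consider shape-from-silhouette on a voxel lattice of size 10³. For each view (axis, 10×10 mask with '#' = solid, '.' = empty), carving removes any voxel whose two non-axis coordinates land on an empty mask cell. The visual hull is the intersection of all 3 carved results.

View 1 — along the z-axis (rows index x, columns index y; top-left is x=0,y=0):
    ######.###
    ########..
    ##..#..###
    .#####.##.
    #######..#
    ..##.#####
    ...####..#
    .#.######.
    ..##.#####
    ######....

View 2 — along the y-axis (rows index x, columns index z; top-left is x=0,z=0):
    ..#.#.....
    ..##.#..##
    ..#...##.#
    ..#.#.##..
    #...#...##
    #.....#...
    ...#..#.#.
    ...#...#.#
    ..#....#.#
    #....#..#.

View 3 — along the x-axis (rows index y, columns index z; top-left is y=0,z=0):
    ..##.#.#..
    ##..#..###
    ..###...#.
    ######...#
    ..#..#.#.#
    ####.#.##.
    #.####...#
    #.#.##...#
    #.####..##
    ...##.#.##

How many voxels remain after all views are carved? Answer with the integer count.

initial block: 10^3 = 1000
after view 1 [z-axis, 70 of 100 cells solid] → remaining = 700
after view 2 [y-axis, 33 of 100 cells solid] → remaining = 231
after view 3 [x-axis, 55 of 100 cells solid] → remaining = 132

remaining voxels: 132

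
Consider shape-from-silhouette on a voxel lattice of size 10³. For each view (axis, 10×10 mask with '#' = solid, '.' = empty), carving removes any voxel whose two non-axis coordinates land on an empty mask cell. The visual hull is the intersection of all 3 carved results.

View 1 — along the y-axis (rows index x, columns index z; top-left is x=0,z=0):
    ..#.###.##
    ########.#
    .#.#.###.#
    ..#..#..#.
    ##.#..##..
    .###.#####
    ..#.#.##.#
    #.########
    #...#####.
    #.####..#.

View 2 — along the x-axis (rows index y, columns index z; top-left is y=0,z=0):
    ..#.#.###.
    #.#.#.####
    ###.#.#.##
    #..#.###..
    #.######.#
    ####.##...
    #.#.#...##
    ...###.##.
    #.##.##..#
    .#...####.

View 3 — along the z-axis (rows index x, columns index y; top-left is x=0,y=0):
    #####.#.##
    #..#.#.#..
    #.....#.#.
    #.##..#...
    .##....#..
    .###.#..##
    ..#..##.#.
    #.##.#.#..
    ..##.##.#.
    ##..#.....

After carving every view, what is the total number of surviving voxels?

initial block: 10^3 = 1000
V1 y: intersect with XZ mask (63 set) -- 630 left
V2 x: intersect with YZ mask (59 set) -- 382 left
V3 z: intersect with XY mask (45 set) -- 169 left

|visual hull| = 169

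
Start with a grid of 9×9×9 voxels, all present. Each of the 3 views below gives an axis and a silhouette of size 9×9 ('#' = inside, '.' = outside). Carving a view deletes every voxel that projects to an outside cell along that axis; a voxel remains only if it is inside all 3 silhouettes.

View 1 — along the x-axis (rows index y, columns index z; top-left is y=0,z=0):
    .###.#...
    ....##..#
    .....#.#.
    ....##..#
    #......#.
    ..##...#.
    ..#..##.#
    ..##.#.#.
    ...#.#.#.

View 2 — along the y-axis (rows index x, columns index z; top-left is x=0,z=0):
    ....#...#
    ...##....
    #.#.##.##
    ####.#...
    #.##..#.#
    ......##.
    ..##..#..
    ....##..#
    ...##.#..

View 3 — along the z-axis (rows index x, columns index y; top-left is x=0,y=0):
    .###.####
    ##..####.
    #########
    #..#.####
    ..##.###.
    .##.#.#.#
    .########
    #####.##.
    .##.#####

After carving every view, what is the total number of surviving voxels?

voxel count = 80

initial block: 9^3 = 729
after view 1 [x-axis, 28 of 81 cells solid] → remaining = 252
after view 2 [y-axis, 31 of 81 cells solid] → remaining = 97
after view 3 [z-axis, 60 of 81 cells solid] → remaining = 80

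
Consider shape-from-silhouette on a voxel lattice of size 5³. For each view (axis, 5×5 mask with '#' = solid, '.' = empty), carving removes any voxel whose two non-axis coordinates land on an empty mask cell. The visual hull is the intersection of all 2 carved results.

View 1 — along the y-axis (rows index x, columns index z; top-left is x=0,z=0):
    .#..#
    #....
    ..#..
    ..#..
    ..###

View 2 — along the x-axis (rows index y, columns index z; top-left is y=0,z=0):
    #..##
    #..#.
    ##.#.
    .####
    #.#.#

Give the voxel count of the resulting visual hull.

voxel count = 22

before carving: 125 voxels (5×5×5)
[1] y-view keeps 8 columns → grid now 40
[2] x-view keeps 15 columns → grid now 22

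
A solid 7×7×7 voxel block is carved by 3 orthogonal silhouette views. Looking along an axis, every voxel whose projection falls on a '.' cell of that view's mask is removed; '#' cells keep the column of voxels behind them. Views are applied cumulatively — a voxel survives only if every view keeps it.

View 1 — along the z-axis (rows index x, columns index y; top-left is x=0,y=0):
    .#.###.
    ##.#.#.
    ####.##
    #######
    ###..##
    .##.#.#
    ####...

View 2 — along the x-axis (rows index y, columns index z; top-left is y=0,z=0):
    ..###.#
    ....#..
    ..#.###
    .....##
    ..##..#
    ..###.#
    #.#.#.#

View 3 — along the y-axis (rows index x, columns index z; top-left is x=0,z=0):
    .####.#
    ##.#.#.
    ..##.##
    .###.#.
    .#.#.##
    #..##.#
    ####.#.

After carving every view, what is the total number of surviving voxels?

voxel count = 55

before carving: 343 voxels (7×7×7)
  1. axis=2 (XY plane), |mask|=34  ⇒  voxels=238
  2. axis=0 (YZ plane), |mask|=22  ⇒  voxels=102
  3. axis=1 (XZ plane), |mask|=30  ⇒  voxels=55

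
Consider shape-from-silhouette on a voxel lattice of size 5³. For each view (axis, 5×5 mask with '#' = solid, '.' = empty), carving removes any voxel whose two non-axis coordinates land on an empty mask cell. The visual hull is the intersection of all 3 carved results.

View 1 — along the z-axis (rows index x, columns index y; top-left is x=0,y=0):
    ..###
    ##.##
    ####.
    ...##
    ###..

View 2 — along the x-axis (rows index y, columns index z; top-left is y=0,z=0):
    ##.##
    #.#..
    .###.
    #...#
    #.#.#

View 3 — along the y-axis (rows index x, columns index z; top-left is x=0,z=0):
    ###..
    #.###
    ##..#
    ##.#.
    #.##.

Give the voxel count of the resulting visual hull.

voxel count = 30

start: 5×5×5 = 125 voxels
  1. axis=2 (XY plane), |mask|=16  ⇒  voxels=80
  2. axis=0 (YZ plane), |mask|=14  ⇒  voxels=44
  3. axis=1 (XZ plane), |mask|=16  ⇒  voxels=30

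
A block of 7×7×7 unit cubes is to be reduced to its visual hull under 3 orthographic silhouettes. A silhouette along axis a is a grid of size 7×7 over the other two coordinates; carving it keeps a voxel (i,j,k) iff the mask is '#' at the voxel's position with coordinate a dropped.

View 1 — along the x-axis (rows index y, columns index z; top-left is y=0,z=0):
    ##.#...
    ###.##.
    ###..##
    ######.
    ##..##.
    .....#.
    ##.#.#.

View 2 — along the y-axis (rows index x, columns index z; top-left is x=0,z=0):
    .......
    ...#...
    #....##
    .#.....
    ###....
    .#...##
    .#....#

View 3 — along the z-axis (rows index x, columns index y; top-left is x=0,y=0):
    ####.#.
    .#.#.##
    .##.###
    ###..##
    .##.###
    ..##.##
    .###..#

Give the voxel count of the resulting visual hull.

initial block: 7^3 = 343
carve view 1 (along x, YZ-mask fill 28/49): 196 voxels remain
carve view 2 (along y, XZ-mask fill 13/49): 57 voxels remain
carve view 3 (along z, XY-mask fill 32/49): 39 voxels remain

|visual hull| = 39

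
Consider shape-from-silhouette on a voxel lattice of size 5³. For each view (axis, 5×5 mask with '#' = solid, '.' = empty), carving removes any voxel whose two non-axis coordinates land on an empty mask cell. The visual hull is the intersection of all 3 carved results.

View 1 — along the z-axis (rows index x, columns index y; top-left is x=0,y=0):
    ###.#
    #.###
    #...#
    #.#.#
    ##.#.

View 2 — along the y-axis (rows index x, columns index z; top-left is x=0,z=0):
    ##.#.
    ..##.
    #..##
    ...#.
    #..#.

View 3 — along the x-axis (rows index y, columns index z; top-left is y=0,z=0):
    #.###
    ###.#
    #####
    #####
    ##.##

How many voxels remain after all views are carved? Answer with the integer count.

31 voxels

start: 5×5×5 = 125 voxels
V1 z: intersect with XY mask (16 set) -- 80 left
V2 y: intersect with XZ mask (11 set) -- 35 left
V3 x: intersect with YZ mask (22 set) -- 31 left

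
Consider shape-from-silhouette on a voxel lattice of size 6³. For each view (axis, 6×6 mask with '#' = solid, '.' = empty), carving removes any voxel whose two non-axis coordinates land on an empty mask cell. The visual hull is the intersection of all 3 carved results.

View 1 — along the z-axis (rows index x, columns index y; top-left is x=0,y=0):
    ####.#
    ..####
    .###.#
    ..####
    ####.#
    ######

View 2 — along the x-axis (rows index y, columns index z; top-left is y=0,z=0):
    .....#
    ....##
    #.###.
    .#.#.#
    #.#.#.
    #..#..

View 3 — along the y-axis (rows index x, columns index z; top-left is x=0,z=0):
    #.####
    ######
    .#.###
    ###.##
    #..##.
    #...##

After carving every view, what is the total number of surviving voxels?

initial block: 6^3 = 216
  1. axis=2 (XY plane), |mask|=28  ⇒  voxels=168
  2. axis=0 (YZ plane), |mask|=15  ⇒  voxels=74
  3. axis=1 (XZ plane), |mask|=26  ⇒  voxels=56

|visual hull| = 56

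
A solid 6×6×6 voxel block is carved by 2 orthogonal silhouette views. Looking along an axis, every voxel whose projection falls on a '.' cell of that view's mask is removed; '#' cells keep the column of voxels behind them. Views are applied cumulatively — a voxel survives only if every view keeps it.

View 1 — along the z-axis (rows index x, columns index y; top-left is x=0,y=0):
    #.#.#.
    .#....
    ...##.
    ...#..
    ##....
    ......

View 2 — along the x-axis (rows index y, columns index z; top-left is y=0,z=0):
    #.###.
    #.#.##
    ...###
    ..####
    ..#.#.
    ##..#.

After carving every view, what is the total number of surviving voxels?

start: 6×6×6 = 216 voxels
after view 1 [z-axis, 9 of 36 cells solid] → remaining = 54
after view 2 [x-axis, 20 of 36 cells solid] → remaining = 31

31 voxels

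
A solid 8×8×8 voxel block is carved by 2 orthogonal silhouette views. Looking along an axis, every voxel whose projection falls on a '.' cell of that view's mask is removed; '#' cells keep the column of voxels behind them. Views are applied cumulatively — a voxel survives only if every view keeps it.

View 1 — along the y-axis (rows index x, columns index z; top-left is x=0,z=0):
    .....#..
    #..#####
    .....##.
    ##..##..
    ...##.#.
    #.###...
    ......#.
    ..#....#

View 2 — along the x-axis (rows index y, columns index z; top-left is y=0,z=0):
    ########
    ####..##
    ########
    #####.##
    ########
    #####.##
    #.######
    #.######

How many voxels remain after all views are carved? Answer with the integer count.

remaining voxels: 166

start: 8×8×8 = 512 voxels
carve view 1 (along y, XZ-mask fill 23/64): 184 voxels remain
carve view 2 (along x, YZ-mask fill 58/64): 166 voxels remain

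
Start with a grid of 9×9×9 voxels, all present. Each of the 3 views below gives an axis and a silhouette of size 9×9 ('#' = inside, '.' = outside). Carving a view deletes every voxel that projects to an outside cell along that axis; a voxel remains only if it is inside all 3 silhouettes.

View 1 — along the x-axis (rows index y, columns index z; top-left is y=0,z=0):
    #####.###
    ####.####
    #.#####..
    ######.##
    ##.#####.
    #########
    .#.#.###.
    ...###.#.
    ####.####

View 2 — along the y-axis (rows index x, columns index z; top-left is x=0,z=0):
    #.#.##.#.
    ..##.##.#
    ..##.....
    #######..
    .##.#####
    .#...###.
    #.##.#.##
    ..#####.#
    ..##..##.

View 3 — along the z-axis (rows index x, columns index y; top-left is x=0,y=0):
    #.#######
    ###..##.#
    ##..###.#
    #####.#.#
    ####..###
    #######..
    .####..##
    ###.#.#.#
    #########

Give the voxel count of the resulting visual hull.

remaining voxels: 252

before carving: 729 voxels (9×9×9)
after view 1 [x-axis, 63 of 81 cells solid] → remaining = 567
after view 2 [y-axis, 46 of 81 cells solid] → remaining = 326
after view 3 [z-axis, 62 of 81 cells solid] → remaining = 252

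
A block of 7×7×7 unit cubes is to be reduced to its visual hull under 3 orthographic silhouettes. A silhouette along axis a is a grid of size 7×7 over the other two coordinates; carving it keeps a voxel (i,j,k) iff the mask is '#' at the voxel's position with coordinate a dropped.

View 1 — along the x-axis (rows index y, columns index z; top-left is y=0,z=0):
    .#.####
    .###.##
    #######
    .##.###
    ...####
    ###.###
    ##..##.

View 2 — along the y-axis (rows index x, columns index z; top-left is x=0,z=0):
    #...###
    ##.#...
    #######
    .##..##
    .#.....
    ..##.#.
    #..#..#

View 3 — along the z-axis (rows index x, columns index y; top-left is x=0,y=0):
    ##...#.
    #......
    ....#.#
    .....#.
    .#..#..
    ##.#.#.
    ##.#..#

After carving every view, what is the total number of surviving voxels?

before carving: 343 voxels (7×7×7)
V1 x: intersect with YZ mask (36 set) -- 252 left
V2 y: intersect with XZ mask (25 set) -- 128 left
V3 z: intersect with XY mask (17 set) -- 39 left

voxel count = 39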